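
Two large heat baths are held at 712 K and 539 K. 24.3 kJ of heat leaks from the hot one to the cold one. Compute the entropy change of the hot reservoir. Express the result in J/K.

ΔS_hot = -34.1 J/K

The hot reservoir loses heat Q, so ΔS_hot = −Q/T_H = −24300/712 = -34.1 J/K.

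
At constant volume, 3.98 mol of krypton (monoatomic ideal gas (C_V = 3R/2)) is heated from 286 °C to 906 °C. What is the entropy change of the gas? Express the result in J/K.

In kelvin: T₁ = 559.15 K, T₂ = 1179.15 K. At constant volume, ΔS = nC_V ln(T₂/T₁) with C_V = 3R/2 = 12.47 J mol⁻¹ K⁻¹.
ΔS = 3.98 × 12.47 × ln(1179.15/559.15) = 37 J/K.

ΔS = 37 J/K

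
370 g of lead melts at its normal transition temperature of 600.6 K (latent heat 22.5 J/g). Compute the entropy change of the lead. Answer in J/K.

ΔS = 13.9 J/K

Heat absorbed by the substance: Q = mL = 370 × 22.5 = 8325 J.
At constant T, ΔS = Q_rev/T = 8325 / 600.6 = 13.9 J/K.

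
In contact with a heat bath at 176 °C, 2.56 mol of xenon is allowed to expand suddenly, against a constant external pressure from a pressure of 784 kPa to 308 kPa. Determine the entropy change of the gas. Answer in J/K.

ΔS_gas = 19.9 J/K

Entropy is a state function, so ΔS_gas depends only on the end states.
For an isothermal ideal gas ΔS_gas = nR ln(P₁/P₂) = 2.56 × 8.314 × ln(784/308) = 19.9 J/K.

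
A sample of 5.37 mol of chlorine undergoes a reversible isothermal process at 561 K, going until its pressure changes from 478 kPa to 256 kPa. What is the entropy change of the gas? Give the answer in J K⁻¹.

ΔS_gas = 27.9 J/K

For an isothermal ideal gas ΔS_gas = nR ln(P₁/P₂) = 5.37 × 8.314 × ln(478/256) = 27.9 J/K.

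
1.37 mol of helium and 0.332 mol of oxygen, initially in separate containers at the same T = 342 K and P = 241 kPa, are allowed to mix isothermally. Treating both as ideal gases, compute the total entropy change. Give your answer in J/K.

Mole fractions: x_A = 1.37/1.7 = 0.805, x_B = 0.195.
ΔS_mix = −R(n_A ln x_A + n_B ln x_B) = −8.314 × (1.37 ln 0.805 + 0.332 ln 0.195) = 6.98 J/K.

ΔS_mix = 6.98 J/K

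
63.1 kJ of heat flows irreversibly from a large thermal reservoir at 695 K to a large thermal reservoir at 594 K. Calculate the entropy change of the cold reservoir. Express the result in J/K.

The cold reservoir gains heat Q, so ΔS_cold = +Q/T_C = 63100/594 = 106 J/K.

ΔS_cold = 106 J/K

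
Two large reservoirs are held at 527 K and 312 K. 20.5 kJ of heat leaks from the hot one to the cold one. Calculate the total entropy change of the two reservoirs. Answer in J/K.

ΔS_hot = −Q/T_H = −20500/527 = -38.9 J/K and ΔS_cold = +Q/T_C = 20500/312 = 65.71 J/K.
ΔS_total = -38.9 + 65.71 = 26.8 J/K, positive as the second law requires.

ΔS_total = 26.8 J/K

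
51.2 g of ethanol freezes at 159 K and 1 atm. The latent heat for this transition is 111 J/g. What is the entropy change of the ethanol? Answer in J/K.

Heat released by the substance: Q = −mL = −51.2 × 111 = −5683.2 J.
At constant T, ΔS = Q_rev/T = −5683.2 / 159 = -35.7 J/K.

ΔS = -35.7 J/K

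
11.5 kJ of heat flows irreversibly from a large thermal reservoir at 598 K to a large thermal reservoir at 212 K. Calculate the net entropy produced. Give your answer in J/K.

ΔS_hot = −Q/T_H = −11500/598 = -19.23 J/K and ΔS_cold = +Q/T_C = 11500/212 = 54.25 J/K.
ΔS_total = -19.23 + 54.25 = 35 J/K, positive as the second law requires.

ΔS_total = 35 J/K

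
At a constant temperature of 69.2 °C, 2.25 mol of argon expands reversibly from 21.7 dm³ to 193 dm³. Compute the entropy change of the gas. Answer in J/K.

For an isothermal ideal gas ΔS_gas = nR ln(V₂/V₁) = 2.25 × 8.314 × ln(193/21.7) = 40.9 J/K.

ΔS_gas = 40.9 J/K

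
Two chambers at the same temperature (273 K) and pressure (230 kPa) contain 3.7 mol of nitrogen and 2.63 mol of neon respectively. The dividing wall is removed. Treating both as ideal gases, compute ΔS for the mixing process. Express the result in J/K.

Mole fractions: x_A = 3.7/6.33 = 0.585, x_B = 0.415.
ΔS_mix = −R(n_A ln x_A + n_B ln x_B) = −8.314 × (3.7 ln 0.585 + 2.63 ln 0.415) = 35.7 J/K.

ΔS_mix = 35.7 J/K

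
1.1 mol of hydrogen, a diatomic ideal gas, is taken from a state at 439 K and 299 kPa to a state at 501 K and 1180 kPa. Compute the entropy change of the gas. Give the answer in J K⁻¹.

ΔS = -8.33 J/K

ΔS = nC_p ln(T₂/T₁) − nR ln(P₂/P₁), with C_p = 7R/2 = 29.1 J mol⁻¹ K⁻¹ for a diatomic ideal gas.
ΔS = 1.1 × [29.1 × ln(501/439) − 8.314 × ln(1180/299)] = -8.33 J/K.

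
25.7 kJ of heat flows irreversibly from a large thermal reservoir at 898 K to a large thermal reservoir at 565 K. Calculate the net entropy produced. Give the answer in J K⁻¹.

ΔS_hot = −Q/T_H = −25700/898 = -28.62 J/K and ΔS_cold = +Q/T_C = 25700/565 = 45.49 J/K.
ΔS_total = -28.62 + 45.49 = 16.9 J/K, positive as the second law requires.

ΔS_total = 16.9 J/K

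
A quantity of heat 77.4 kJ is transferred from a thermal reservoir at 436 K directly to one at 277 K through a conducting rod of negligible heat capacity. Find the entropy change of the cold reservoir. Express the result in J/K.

The cold reservoir gains heat Q, so ΔS_cold = +Q/T_C = 77400/277 = 279 J/K.

ΔS_cold = 279 J/K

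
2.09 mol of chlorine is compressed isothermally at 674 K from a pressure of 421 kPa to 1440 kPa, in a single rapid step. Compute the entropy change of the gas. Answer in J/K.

ΔS_gas = -21.4 J/K

Entropy is a state function, so ΔS_gas depends only on the end states.
For an isothermal ideal gas ΔS_gas = nR ln(P₁/P₂) = 2.09 × 8.314 × ln(421/1440) = -21.4 J/K.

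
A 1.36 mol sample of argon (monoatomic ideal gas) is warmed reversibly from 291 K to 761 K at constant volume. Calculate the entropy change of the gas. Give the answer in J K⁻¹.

At constant volume, ΔS = nC_V ln(T₂/T₁) with C_V = 3R/2 = 12.47 J mol⁻¹ K⁻¹.
ΔS = 1.36 × 12.47 × ln(761/291) = 16.3 J/K.

ΔS = 16.3 J/K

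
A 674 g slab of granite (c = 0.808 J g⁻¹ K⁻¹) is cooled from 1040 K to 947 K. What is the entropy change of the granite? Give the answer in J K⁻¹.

ΔS = -51 J/K

ΔS = ∫dQ_rev/T = m c ln(T₂/T₁) = 674 × 0.808 × ln(947/1040) = -51 J/K.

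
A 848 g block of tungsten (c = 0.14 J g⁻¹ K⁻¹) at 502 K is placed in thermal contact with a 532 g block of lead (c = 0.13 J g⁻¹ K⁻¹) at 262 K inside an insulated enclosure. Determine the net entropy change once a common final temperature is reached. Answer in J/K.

Energy balance: T_f = (m₁c₁T₁ + m₂c₂T₂)/(m₁c₁ + m₂c₂) = 413.65 K.
ΔS₁ = m₁c₁ ln(T_f/T₁) = 118.72 × ln(413.65/502) = -22.98 J/K.
ΔS₂ = m₂c₂ ln(T_f/T₂) = 69.16 × ln(413.65/262) = 31.58 J/K.
ΔS_total = -22.98 + 31.58 = 8.6 J/K.

ΔS_total = 8.6 J/K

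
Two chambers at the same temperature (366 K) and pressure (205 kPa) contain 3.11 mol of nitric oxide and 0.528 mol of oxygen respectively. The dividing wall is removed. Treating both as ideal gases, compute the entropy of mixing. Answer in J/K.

ΔS_mix = 12.5 J/K

Mole fractions: x_A = 3.11/3.64 = 0.855, x_B = 0.145.
ΔS_mix = −R(n_A ln x_A + n_B ln x_B) = −8.314 × (3.11 ln 0.855 + 0.528 ln 0.145) = 12.5 J/K.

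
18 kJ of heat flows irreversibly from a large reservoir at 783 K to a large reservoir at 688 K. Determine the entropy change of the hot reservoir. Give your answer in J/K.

ΔS_hot = -23 J/K

The hot reservoir loses heat Q, so ΔS_hot = −Q/T_H = −18000/783 = -23 J/K.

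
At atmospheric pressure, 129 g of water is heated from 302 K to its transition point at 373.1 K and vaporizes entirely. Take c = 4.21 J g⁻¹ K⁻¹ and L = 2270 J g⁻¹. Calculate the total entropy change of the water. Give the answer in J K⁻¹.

ΔS = 900 J/K

Warming step: ΔS₁ = m c ln(T_tr/T_i) = 129 × 4.21 × ln(373.1/302) = 114.8 J/K.
Phase change: ΔS₂ = +mL/T_tr = 129 × 2270 / 373.1 = 784.9 J/K.
ΔS_total = (114.8) + (784.9) = 900 J/K.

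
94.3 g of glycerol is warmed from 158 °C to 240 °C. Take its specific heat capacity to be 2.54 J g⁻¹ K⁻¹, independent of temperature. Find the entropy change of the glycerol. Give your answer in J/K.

ΔS = 41.7 J/K

In kelvin: T₁ = 431.15 K, T₂ = 513.15 K. ΔS = ∫dQ_rev/T = m c ln(T₂/T₁) = 94.3 × 2.54 × ln(513.15/431.15) = 41.7 J/K.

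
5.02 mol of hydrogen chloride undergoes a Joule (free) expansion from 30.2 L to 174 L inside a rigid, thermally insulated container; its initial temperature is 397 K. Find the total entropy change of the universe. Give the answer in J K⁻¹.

No heat is exchanged and no work is done, so the ideal-gas temperature stays constant.
Entropy is a state function; using a reversible isothermal path, ΔS_gas = nR ln(V₂/V₁) = 5.02 × 8.314 × ln(174/30.2) = 73.1 J/K.
The insulated surroundings exchange no heat, so ΔS_surr = 0 and ΔS_universe = ΔS_gas.

ΔS_universe = 73.1 J/K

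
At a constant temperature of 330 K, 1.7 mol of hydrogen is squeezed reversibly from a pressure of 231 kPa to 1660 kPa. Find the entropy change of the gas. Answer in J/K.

ΔS_gas = -27.9 J/K

For an isothermal ideal gas ΔS_gas = nR ln(P₁/P₂) = 1.7 × 8.314 × ln(231/1660) = -27.9 J/K.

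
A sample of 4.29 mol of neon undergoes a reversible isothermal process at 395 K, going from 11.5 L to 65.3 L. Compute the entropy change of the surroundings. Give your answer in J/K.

ΔS_surr = -61.9 J/K

For an isothermal ideal gas ΔS_gas = nR ln(V₂/V₁) = 4.29 × 8.314 × ln(65.3/11.5) = 61.9 J/K.
The process is reversible, so ΔS_surr = −ΔS_gas = -61.9 J/K and ΔS_universe = 0.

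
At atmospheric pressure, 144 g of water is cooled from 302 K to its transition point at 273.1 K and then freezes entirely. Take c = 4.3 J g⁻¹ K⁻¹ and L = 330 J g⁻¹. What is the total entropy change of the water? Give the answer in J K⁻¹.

ΔS = -236 J/K

Cooling step: ΔS₁ = m c ln(T_tr/T_i) = 144 × 4.3 × ln(273.1/302) = -62.28 J/K.
Phase change: ΔS₂ = −mL/T_tr = −144 × 330 / 273.1 = -174 J/K.
ΔS_total = (-62.28) + (-174) = -236 J/K.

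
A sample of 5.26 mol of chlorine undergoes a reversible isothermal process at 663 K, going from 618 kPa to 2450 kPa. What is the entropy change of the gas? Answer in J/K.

ΔS_gas = -60.2 J/K

For an isothermal ideal gas ΔS_gas = nR ln(P₁/P₂) = 5.26 × 8.314 × ln(618/2450) = -60.2 J/K.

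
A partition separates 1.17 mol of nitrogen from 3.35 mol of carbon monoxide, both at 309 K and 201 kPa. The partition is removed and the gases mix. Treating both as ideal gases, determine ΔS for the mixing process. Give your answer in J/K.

ΔS_mix = 21.5 J/K

Mole fractions: x_A = 1.17/4.52 = 0.259, x_B = 0.741.
ΔS_mix = −R(n_A ln x_A + n_B ln x_B) = −8.314 × (1.17 ln 0.259 + 3.35 ln 0.741) = 21.5 J/K.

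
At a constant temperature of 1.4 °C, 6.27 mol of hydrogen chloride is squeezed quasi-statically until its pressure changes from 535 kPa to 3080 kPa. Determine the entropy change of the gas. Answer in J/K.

ΔS_gas = -91.2 J/K

For an isothermal ideal gas ΔS_gas = nR ln(P₁/P₂) = 6.27 × 8.314 × ln(535/3080) = -91.2 J/K.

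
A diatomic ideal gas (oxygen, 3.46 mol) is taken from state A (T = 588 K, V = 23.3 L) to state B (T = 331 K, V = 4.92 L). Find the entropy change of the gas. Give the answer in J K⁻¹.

ΔS = -86.1 J/K

Entropy is a state function: ΔS = nC_V ln(T₂/T₁) + nR ln(V₂/V₁), with C_V = 5R/2 = 20.79 J mol⁻¹ K⁻¹ for a diatomic ideal gas.
ΔS = 3.46 × [20.79 × ln(331/588) + 8.314 × ln(4.92/23.3)] = -86.1 J/K.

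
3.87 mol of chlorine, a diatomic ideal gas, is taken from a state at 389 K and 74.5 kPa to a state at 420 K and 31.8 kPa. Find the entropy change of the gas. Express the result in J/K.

ΔS = 36 J/K

ΔS = nC_p ln(T₂/T₁) − nR ln(P₂/P₁), with C_p = 7R/2 = 29.1 J mol⁻¹ K⁻¹ for a diatomic ideal gas.
ΔS = 3.87 × [29.1 × ln(420/389) − 8.314 × ln(31.8/74.5)] = 36 J/K.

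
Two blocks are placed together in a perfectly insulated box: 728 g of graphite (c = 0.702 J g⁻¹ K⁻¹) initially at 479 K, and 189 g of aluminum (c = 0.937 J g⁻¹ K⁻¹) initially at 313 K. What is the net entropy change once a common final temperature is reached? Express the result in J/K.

Energy balance: T_f = (m₁c₁T₁ + m₂c₂T₂)/(m₁c₁ + m₂c₂) = 436.28 K.
ΔS₁ = m₁c₁ ln(T_f/T₁) = 511.056 × ln(436.28/479) = -47.74 J/K.
ΔS₂ = m₂c₂ ln(T_f/T₂) = 177.093 × ln(436.28/313) = 58.81 J/K.
ΔS_total = -47.74 + 58.81 = 11.1 J/K.

ΔS_total = 11.1 J/K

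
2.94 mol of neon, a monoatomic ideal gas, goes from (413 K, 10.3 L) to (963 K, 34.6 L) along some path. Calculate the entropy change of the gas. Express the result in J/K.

Entropy is a state function: ΔS = nC_V ln(T₂/T₁) + nR ln(V₂/V₁), with C_V = 3R/2 = 12.47 J mol⁻¹ K⁻¹ for a monoatomic ideal gas.
ΔS = 2.94 × [12.47 × ln(963/413) + 8.314 × ln(34.6/10.3)] = 60.7 J/K.

ΔS = 60.7 J/K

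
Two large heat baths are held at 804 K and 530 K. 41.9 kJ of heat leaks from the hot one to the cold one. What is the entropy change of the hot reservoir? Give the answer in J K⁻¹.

The hot reservoir loses heat Q, so ΔS_hot = −Q/T_H = −41900/804 = -52.1 J/K.

ΔS_hot = -52.1 J/K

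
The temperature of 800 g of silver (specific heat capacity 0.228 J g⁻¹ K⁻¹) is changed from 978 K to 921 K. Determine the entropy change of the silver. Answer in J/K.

ΔS = ∫dQ_rev/T = m c ln(T₂/T₁) = 800 × 0.228 × ln(921/978) = -11 J/K.

ΔS = -11 J/K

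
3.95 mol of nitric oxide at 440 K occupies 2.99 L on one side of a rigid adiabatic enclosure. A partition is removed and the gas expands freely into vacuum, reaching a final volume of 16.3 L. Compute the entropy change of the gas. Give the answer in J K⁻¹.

ΔS_gas = 55.7 J/K

For an ideal gas in free expansion Q = 0 and W = 0, so T is unchanged.
Entropy is a state function; using a reversible isothermal path, ΔS_gas = nR ln(V₂/V₁) = 3.95 × 8.314 × ln(16.3/2.99) = 55.7 J/K.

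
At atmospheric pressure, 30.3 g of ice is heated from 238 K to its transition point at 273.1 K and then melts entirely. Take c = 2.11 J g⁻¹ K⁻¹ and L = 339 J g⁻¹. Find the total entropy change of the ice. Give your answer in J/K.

ΔS = 46.4 J/K

Warming step: ΔS₁ = m c ln(T_tr/T_i) = 30.3 × 2.11 × ln(273.1/238) = 8.795 J/K.
Phase change: ΔS₂ = +mL/T_tr = 30.3 × 339 / 273.1 = 37.61 J/K.
ΔS_total = (8.795) + (37.61) = 46.4 J/K.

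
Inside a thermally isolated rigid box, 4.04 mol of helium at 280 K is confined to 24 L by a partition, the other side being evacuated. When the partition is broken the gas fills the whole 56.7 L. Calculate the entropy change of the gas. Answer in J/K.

ΔS_gas = 28.9 J/K

For an ideal gas in free expansion Q = 0 and W = 0, so T is unchanged.
Entropy is a state function; using a reversible isothermal path, ΔS_gas = nR ln(V₂/V₁) = 4.04 × 8.314 × ln(56.7/24) = 28.9 J/K.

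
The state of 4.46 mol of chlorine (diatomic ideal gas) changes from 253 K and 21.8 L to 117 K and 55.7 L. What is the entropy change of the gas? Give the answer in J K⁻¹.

Entropy is a state function: ΔS = nC_V ln(T₂/T₁) + nR ln(V₂/V₁), with C_V = 5R/2 = 20.79 J mol⁻¹ K⁻¹ for a diatomic ideal gas.
ΔS = 4.46 × [20.79 × ln(117/253) + 8.314 × ln(55.7/21.8)] = -36.7 J/K.

ΔS = -36.7 J/K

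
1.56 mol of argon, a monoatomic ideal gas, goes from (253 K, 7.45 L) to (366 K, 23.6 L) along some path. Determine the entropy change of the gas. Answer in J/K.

Entropy is a state function: ΔS = nC_V ln(T₂/T₁) + nR ln(V₂/V₁), with C_V = 3R/2 = 12.47 J mol⁻¹ K⁻¹ for a monoatomic ideal gas.
ΔS = 1.56 × [12.47 × ln(366/253) + 8.314 × ln(23.6/7.45)] = 22.1 J/K.

ΔS = 22.1 J/K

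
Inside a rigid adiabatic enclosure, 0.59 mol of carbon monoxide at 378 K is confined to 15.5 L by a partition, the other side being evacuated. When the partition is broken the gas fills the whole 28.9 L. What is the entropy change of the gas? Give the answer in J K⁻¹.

No heat is exchanged and no work is done, so the ideal-gas temperature stays constant.
Entropy is a state function; using a reversible isothermal path, ΔS_gas = nR ln(V₂/V₁) = 0.59 × 8.314 × ln(28.9/15.5) = 3.06 J/K.

ΔS_gas = 3.06 J/K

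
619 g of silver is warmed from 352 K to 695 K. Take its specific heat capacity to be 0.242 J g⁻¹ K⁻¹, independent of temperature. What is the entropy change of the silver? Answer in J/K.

ΔS = ∫dQ_rev/T = m c ln(T₂/T₁) = 619 × 0.242 × ln(695/352) = 102 J/K.

ΔS = 102 J/K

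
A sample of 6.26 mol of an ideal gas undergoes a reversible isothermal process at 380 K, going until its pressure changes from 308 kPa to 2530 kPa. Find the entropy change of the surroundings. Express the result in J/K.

For an isothermal ideal gas ΔS_gas = nR ln(P₁/P₂) = 6.26 × 8.314 × ln(308/2530) = -110 J/K.
The process is reversible, so ΔS_surr = −ΔS_gas = 110 J/K and ΔS_universe = 0.

ΔS_surr = 110 J/K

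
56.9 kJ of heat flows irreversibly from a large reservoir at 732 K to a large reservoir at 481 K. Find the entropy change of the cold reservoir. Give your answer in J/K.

The cold reservoir gains heat Q, so ΔS_cold = +Q/T_C = 56900/481 = 118 J/K.

ΔS_cold = 118 J/K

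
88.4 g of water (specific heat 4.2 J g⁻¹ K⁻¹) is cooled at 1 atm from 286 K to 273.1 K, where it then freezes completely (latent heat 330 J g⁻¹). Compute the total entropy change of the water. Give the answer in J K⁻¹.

ΔS = -124 J/K

Cooling step: ΔS₁ = m c ln(T_tr/T_i) = 88.4 × 4.2 × ln(273.1/286) = -17.14 J/K.
Phase change: ΔS₂ = −mL/T_tr = −88.4 × 330 / 273.1 = -106.8 J/K.
ΔS_total = (-17.14) + (-106.8) = -124 J/K.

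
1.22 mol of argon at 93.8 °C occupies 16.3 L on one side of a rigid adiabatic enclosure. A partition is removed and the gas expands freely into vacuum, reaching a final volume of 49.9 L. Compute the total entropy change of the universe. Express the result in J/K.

For an ideal gas in free expansion Q = 0 and W = 0, so T is unchanged.
Entropy is a state function; using a reversible isothermal path, ΔS_gas = nR ln(V₂/V₁) = 1.22 × 8.314 × ln(49.9/16.3) = 11.3 J/K.
The insulated surroundings exchange no heat, so ΔS_surr = 0 and ΔS_universe = ΔS_gas.

ΔS_universe = 11.3 J/K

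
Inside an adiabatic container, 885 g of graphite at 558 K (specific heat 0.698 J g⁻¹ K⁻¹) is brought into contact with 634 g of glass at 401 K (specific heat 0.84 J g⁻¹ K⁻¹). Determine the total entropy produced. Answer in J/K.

ΔS_total = 15.4 J/K

Energy balance: T_f = (m₁c₁T₁ + m₂c₂T₂)/(m₁c₁ + m₂c₂) = 485.31 K.
ΔS₁ = m₁c₁ ln(T_f/T₁) = 617.73 × ln(485.31/558) = -86.21 J/K.
ΔS₂ = m₂c₂ ln(T_f/T₂) = 532.56 × ln(485.31/401) = 101.6 J/K.
ΔS_total = -86.21 + 101.6 = 15.4 J/K.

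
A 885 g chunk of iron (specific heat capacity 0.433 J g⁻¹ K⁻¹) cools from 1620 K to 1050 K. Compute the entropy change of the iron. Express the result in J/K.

ΔS = ∫dQ_rev/T = m c ln(T₂/T₁) = 885 × 0.433 × ln(1050/1620) = -166 J/K.

ΔS = -166 J/K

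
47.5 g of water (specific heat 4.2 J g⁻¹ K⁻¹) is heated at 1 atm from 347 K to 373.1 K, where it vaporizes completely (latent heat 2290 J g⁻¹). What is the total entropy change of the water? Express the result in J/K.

Warming step: ΔS₁ = m c ln(T_tr/T_i) = 47.5 × 4.2 × ln(373.1/347) = 14.47 J/K.
Phase change: ΔS₂ = +mL/T_tr = 47.5 × 2290 / 373.1 = 291.5 J/K.
ΔS_total = (14.47) + (291.5) = 306 J/K.

ΔS = 306 J/K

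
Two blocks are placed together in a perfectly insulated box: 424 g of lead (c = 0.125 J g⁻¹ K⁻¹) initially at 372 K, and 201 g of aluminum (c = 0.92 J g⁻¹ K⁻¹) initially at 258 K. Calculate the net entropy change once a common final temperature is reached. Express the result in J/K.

ΔS_total = 2.94 J/K

Energy balance: T_f = (m₁c₁T₁ + m₂c₂T₂)/(m₁c₁ + m₂c₂) = 283.4 K.
ΔS₁ = m₁c₁ ln(T_f/T₁) = 53 × ln(283.4/372) = -14.42 J/K.
ΔS₂ = m₂c₂ ln(T_f/T₂) = 184.92 × ln(283.4/258) = 17.36 J/K.
ΔS_total = -14.42 + 17.36 = 2.94 J/K.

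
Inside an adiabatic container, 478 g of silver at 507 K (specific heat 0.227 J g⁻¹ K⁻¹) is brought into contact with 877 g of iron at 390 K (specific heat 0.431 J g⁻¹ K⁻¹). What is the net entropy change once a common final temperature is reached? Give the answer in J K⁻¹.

ΔS_total = 3.04 J/K

Energy balance: T_f = (m₁c₁T₁ + m₂c₂T₂)/(m₁c₁ + m₂c₂) = 416.1 K.
ΔS₁ = m₁c₁ ln(T_f/T₁) = 108.506 × ln(416.1/507) = -21.44 J/K.
ΔS₂ = m₂c₂ ln(T_f/T₂) = 377.987 × ln(416.1/390) = 24.48 J/K.
ΔS_total = -21.44 + 24.48 = 3.04 J/K.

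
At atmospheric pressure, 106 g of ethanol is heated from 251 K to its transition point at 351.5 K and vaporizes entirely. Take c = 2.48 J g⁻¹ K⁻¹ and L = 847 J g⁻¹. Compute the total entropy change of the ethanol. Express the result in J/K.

ΔS = 344 J/K

Warming step: ΔS₁ = m c ln(T_tr/T_i) = 106 × 2.48 × ln(351.5/251) = 88.53 J/K.
Phase change: ΔS₂ = +mL/T_tr = 106 × 847 / 351.5 = 255.4 J/K.
ΔS_total = (88.53) + (255.4) = 344 J/K.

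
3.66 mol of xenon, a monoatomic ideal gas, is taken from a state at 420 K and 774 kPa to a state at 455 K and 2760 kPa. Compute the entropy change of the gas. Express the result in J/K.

ΔS = -32.6 J/K

ΔS = nC_p ln(T₂/T₁) − nR ln(P₂/P₁), with C_p = 5R/2 = 20.79 J mol⁻¹ K⁻¹ for a monoatomic ideal gas.
ΔS = 3.66 × [20.79 × ln(455/420) − 8.314 × ln(2760/774)] = -32.6 J/K.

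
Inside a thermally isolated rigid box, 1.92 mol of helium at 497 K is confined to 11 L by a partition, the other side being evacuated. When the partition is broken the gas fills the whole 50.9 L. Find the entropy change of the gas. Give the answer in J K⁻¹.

ΔS_gas = 24.5 J/K

No heat is exchanged and no work is done, so the ideal-gas temperature stays constant.
Entropy is a state function; using a reversible isothermal path, ΔS_gas = nR ln(V₂/V₁) = 1.92 × 8.314 × ln(50.9/11) = 24.5 J/K.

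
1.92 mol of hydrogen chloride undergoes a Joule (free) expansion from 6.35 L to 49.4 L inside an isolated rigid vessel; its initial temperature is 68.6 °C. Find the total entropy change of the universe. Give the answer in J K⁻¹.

ΔS_universe = 32.7 J/K

No heat is exchanged and no work is done, so the ideal-gas temperature stays constant.
Entropy is a state function; using a reversible isothermal path, ΔS_gas = nR ln(V₂/V₁) = 1.92 × 8.314 × ln(49.4/6.35) = 32.7 J/K.
The insulated surroundings exchange no heat, so ΔS_surr = 0 and ΔS_universe = ΔS_gas.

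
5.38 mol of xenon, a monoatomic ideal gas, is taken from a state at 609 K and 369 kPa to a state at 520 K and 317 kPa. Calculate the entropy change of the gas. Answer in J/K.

ΔS = nC_p ln(T₂/T₁) − nR ln(P₂/P₁), with C_p = 5R/2 = 20.79 J mol⁻¹ K⁻¹ for a monoatomic ideal gas.
ΔS = 5.38 × [20.79 × ln(520/609) − 8.314 × ln(317/369)] = -10.9 J/K.

ΔS = -10.9 J/K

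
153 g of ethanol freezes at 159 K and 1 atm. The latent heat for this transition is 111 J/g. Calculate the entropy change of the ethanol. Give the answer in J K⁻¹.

Heat released by the substance: Q = −mL = −153 × 111 = −16983 J.
At constant T, ΔS = Q_rev/T = −16983 / 159 = -107 J/K.

ΔS = -107 J/K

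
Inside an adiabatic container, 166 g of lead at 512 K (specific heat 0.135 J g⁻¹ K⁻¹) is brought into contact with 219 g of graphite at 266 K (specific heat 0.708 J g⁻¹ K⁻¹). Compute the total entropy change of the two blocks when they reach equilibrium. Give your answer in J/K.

Energy balance: T_f = (m₁c₁T₁ + m₂c₂T₂)/(m₁c₁ + m₂c₂) = 297.07 K.
ΔS₁ = m₁c₁ ln(T_f/T₁) = 22.41 × ln(297.07/512) = -12.2 J/K.
ΔS₂ = m₂c₂ ln(T_f/T₂) = 155.052 × ln(297.07/266) = 17.13 J/K.
ΔS_total = -12.2 + 17.13 = 4.93 J/K.

ΔS_total = 4.93 J/K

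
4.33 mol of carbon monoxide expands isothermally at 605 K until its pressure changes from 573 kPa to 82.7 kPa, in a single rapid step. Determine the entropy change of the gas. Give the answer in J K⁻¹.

Entropy is a state function, so ΔS_gas depends only on the end states.
For an isothermal ideal gas ΔS_gas = nR ln(P₁/P₂) = 4.33 × 8.314 × ln(573/82.7) = 69.7 J/K.

ΔS_gas = 69.7 J/K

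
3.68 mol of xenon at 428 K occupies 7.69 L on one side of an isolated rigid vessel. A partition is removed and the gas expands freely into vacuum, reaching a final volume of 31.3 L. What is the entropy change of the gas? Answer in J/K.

For an ideal gas in free expansion Q = 0 and W = 0, so T is unchanged.
Entropy is a state function; using a reversible isothermal path, ΔS_gas = nR ln(V₂/V₁) = 3.68 × 8.314 × ln(31.3/7.69) = 42.9 J/K.

ΔS_gas = 42.9 J/K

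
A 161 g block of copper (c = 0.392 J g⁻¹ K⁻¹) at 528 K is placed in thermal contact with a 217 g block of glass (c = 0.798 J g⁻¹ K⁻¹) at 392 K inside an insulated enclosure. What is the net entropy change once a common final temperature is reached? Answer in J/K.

Energy balance: T_f = (m₁c₁T₁ + m₂c₂T₂)/(m₁c₁ + m₂c₂) = 428.33 K.
ΔS₁ = m₁c₁ ln(T_f/T₁) = 63.112 × ln(428.33/528) = -13.204 J/K.
ΔS₂ = m₂c₂ ln(T_f/T₂) = 173.166 × ln(428.33/392) = 15.347 J/K.
ΔS_total = -13.204 + 15.347 = 2.14 J/K.

ΔS_total = 2.14 J/K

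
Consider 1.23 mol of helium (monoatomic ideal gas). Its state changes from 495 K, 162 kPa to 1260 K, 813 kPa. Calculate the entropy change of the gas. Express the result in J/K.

ΔS = nC_p ln(T₂/T₁) − nR ln(P₂/P₁), with C_p = 5R/2 = 20.79 J mol⁻¹ K⁻¹ for a monoatomic ideal gas.
ΔS = 1.23 × [20.79 × ln(1260/495) − 8.314 × ln(813/162)] = 7.39 J/K.

ΔS = 7.39 J/K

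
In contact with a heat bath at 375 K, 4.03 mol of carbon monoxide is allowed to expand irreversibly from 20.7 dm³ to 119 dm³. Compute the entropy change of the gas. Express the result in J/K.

Entropy is a state function, so ΔS_gas depends only on the end states.
For an isothermal ideal gas ΔS_gas = nR ln(V₂/V₁) = 4.03 × 8.314 × ln(119/20.7) = 58.6 J/K.

ΔS_gas = 58.6 J/K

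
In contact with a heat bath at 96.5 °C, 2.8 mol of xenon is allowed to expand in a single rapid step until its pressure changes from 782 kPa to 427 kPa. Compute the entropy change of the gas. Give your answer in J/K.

Entropy is a state function, so ΔS_gas depends only on the end states.
For an isothermal ideal gas ΔS_gas = nR ln(P₁/P₂) = 2.8 × 8.314 × ln(782/427) = 14.1 J/K.

ΔS_gas = 14.1 J/K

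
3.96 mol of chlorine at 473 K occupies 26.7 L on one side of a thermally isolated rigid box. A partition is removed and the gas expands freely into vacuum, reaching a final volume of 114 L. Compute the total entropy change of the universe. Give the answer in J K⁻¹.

For an ideal gas in free expansion Q = 0 and W = 0, so T is unchanged.
Entropy is a state function; using a reversible isothermal path, ΔS_gas = nR ln(V₂/V₁) = 3.96 × 8.314 × ln(114/26.7) = 47.8 J/K.
The insulated surroundings exchange no heat, so ΔS_surr = 0 and ΔS_universe = ΔS_gas.

ΔS_universe = 47.8 J/K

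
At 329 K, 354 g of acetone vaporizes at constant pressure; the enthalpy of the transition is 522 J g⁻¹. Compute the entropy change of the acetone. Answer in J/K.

ΔS = 562 J/K

Heat absorbed by the substance: Q = mL = 354 × 522 = 184788 J.
At constant T, ΔS = Q_rev/T = 184788 / 329 = 562 J/K.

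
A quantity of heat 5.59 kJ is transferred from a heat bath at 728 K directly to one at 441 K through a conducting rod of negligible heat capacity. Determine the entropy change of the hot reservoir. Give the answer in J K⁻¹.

ΔS_hot = -7.68 J/K

The hot reservoir loses heat Q, so ΔS_hot = −Q/T_H = −5590/728 = -7.68 J/K.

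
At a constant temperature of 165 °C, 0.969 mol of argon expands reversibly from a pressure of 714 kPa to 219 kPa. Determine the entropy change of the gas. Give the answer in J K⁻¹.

For an isothermal ideal gas ΔS_gas = nR ln(P₁/P₂) = 0.969 × 8.314 × ln(714/219) = 9.52 J/K.

ΔS_gas = 9.52 J/K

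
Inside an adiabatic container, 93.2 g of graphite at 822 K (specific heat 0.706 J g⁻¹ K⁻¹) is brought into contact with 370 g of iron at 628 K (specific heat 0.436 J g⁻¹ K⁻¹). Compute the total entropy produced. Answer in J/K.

ΔS_total = 1.75 J/K

Energy balance: T_f = (m₁c₁T₁ + m₂c₂T₂)/(m₁c₁ + m₂c₂) = 684.2 K.
ΔS₁ = m₁c₁ ln(T_f/T₁) = 65.7992 × ln(684.2/822) = -12.073 J/K.
ΔS₂ = m₂c₂ ln(T_f/T₂) = 161.32 × ln(684.2/628) = 13.828 J/K.
ΔS_total = -12.073 + 13.828 = 1.75 J/K.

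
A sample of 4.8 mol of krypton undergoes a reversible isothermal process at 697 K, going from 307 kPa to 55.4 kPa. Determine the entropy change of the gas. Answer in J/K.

ΔS_gas = 68.3 J/K

For an isothermal ideal gas ΔS_gas = nR ln(P₁/P₂) = 4.8 × 8.314 × ln(307/55.4) = 68.3 J/K.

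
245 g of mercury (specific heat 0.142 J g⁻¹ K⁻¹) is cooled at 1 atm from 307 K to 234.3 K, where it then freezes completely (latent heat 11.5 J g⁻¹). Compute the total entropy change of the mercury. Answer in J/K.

Cooling step: ΔS₁ = m c ln(T_tr/T_i) = 245 × 0.142 × ln(234.3/307) = -9.402 J/K.
Phase change: ΔS₂ = −mL/T_tr = −245 × 11.5 / 234.3 = -12.03 J/K.
ΔS_total = (-9.402) + (-12.03) = -21.4 J/K.

ΔS = -21.4 J/K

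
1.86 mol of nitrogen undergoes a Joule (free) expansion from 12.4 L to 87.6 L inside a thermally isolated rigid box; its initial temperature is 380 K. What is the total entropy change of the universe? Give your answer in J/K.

ΔS_universe = 30.2 J/K

No heat is exchanged and no work is done, so the ideal-gas temperature stays constant.
Entropy is a state function; using a reversible isothermal path, ΔS_gas = nR ln(V₂/V₁) = 1.86 × 8.314 × ln(87.6/12.4) = 30.2 J/K.
The insulated surroundings exchange no heat, so ΔS_surr = 0 and ΔS_universe = ΔS_gas.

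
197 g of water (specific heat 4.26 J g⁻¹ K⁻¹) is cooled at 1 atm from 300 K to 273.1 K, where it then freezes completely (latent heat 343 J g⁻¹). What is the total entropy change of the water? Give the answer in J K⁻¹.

ΔS = -326 J/K

Cooling step: ΔS₁ = m c ln(T_tr/T_i) = 197 × 4.26 × ln(273.1/300) = -78.84 J/K.
Phase change: ΔS₂ = −mL/T_tr = −197 × 343 / 273.1 = -247.4 J/K.
ΔS_total = (-78.84) + (-247.4) = -326 J/K.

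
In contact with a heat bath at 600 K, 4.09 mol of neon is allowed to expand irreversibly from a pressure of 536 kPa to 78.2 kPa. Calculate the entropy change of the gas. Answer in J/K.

ΔS_gas = 65.5 J/K

Entropy is a state function, so ΔS_gas depends only on the end states.
For an isothermal ideal gas ΔS_gas = nR ln(P₁/P₂) = 4.09 × 8.314 × ln(536/78.2) = 65.5 J/K.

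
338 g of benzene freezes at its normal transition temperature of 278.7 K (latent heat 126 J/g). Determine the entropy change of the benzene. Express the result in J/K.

Heat released by the substance: Q = −mL = −338 × 126 = −42588 J.
At constant T, ΔS = Q_rev/T = −42588 / 278.7 = -153 J/K.

ΔS = -153 J/K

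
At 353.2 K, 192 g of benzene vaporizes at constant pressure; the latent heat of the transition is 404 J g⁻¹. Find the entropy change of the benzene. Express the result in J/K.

ΔS = 220 J/K

Heat absorbed by the substance: Q = mL = 192 × 404 = 77568 J.
At constant T, ΔS = Q_rev/T = 77568 / 353.2 = 220 J/K.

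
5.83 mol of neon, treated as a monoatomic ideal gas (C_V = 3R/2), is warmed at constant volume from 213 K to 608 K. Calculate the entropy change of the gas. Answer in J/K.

At constant volume, ΔS = nC_V ln(T₂/T₁) with C_V = 3R/2 = 12.47 J mol⁻¹ K⁻¹.
ΔS = 5.83 × 12.47 × ln(608/213) = 76.3 J/K.

ΔS = 76.3 J/K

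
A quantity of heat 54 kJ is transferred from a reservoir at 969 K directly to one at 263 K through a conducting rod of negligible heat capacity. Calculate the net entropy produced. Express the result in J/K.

ΔS_hot = −Q/T_H = −54000/969 = -55.73 J/K and ΔS_cold = +Q/T_C = 54000/263 = 205.3 J/K.
ΔS_total = -55.73 + 205.3 = 150 J/K, positive as the second law requires.

ΔS_total = 150 J/K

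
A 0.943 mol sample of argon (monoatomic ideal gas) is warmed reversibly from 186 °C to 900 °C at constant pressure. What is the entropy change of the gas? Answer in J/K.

ΔS = 18.4 J/K

In kelvin: T₁ = 459.15 K, T₂ = 1173.15 K. At constant pressure, ΔS = nC_p ln(T₂/T₁) with C_p = 5R/2 = 20.79 J mol⁻¹ K⁻¹.
ΔS = 0.943 × 20.79 × ln(1173.15/459.15) = 18.4 J/K.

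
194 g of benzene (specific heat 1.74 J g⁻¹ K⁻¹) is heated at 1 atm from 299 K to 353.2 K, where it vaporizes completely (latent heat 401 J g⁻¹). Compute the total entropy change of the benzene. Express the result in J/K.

Warming step: ΔS₁ = m c ln(T_tr/T_i) = 194 × 1.74 × ln(353.2/299) = 56.234 J/K.
Phase change: ΔS₂ = +mL/T_tr = 194 × 401 / 353.2 = 220.25 J/K.
ΔS_total = (56.234) + (220.25) = 276 J/K.

ΔS = 276 J/K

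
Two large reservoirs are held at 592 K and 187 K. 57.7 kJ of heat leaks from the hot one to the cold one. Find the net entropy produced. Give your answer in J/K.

ΔS_total = 211 J/K

ΔS_hot = −Q/T_H = −57700/592 = -97.47 J/K and ΔS_cold = +Q/T_C = 57700/187 = 308.6 J/K.
ΔS_total = -97.47 + 308.6 = 211 J/K, positive as the second law requires.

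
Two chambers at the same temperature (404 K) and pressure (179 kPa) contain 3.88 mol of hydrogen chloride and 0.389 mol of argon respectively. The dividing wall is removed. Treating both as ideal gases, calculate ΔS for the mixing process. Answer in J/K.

Mole fractions: x_A = 3.88/4.27 = 0.909, x_B = 0.0911.
ΔS_mix = −R(n_A ln x_A + n_B ln x_B) = −8.314 × (3.88 ln 0.909 + 0.389 ln 0.0911) = 10.8 J/K.

ΔS_mix = 10.8 J/K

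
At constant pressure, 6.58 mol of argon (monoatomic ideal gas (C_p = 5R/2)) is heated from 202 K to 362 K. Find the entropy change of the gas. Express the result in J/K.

ΔS = 79.8 J/K

At constant pressure, ΔS = nC_p ln(T₂/T₁) with C_p = 5R/2 = 20.79 J mol⁻¹ K⁻¹.
ΔS = 6.58 × 20.79 × ln(362/202) = 79.8 J/K.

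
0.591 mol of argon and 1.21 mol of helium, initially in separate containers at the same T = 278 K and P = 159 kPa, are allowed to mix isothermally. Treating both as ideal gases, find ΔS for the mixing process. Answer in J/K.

ΔS_mix = 9.48 J/K

Mole fractions: x_A = 0.591/1.8 = 0.328, x_B = 0.672.
ΔS_mix = −R(n_A ln x_A + n_B ln x_B) = −8.314 × (0.591 ln 0.328 + 1.21 ln 0.672) = 9.48 J/K.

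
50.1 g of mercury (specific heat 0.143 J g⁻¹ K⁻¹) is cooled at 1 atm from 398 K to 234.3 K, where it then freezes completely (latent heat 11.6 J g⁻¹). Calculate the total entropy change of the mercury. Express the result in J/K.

ΔS = -6.28 J/K

Cooling step: ΔS₁ = m c ln(T_tr/T_i) = 50.1 × 0.143 × ln(234.3/398) = -3.796 J/K.
Phase change: ΔS₂ = −mL/T_tr = −50.1 × 11.6 / 234.3 = -2.48 J/K.
ΔS_total = (-3.796) + (-2.48) = -6.28 J/K.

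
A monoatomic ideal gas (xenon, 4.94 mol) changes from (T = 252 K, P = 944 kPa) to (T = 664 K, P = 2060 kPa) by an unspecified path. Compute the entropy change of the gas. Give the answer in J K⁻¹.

ΔS = nC_p ln(T₂/T₁) − nR ln(P₂/P₁), with C_p = 5R/2 = 20.79 J mol⁻¹ K⁻¹ for a monoatomic ideal gas.
ΔS = 4.94 × [20.79 × ln(664/252) − 8.314 × ln(2060/944)] = 67.4 J/K.

ΔS = 67.4 J/K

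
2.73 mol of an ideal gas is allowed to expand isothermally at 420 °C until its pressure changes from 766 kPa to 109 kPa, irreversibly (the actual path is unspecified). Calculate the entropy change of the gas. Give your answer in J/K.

ΔS_gas = 44.3 J/K

Entropy is a state function, so ΔS_gas depends only on the end states.
For an isothermal ideal gas ΔS_gas = nR ln(P₁/P₂) = 2.73 × 8.314 × ln(766/109) = 44.3 J/K.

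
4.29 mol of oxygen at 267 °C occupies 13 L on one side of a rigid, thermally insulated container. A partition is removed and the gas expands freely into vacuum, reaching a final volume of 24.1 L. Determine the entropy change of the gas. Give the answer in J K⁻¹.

No heat is exchanged and no work is done, so the ideal-gas temperature stays constant.
Entropy is a state function; using a reversible isothermal path, ΔS_gas = nR ln(V₂/V₁) = 4.29 × 8.314 × ln(24.1/13) = 22 J/K.

ΔS_gas = 22 J/K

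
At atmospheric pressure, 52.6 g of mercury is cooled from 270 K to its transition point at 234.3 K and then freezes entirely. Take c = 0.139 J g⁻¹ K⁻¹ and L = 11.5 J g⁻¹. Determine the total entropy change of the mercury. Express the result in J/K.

Cooling step: ΔS₁ = m c ln(T_tr/T_i) = 52.6 × 0.139 × ln(234.3/270) = -1.037 J/K.
Phase change: ΔS₂ = −mL/T_tr = −52.6 × 11.5 / 234.3 = -2.582 J/K.
ΔS_total = (-1.037) + (-2.582) = -3.62 J/K.

ΔS = -3.62 J/K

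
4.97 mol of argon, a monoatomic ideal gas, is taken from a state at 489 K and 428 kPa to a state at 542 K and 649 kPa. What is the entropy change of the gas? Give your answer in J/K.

ΔS = nC_p ln(T₂/T₁) − nR ln(P₂/P₁), with C_p = 5R/2 = 20.79 J mol⁻¹ K⁻¹ for a monoatomic ideal gas.
ΔS = 4.97 × [20.79 × ln(542/489) − 8.314 × ln(649/428)] = -6.57 J/K.

ΔS = -6.57 J/K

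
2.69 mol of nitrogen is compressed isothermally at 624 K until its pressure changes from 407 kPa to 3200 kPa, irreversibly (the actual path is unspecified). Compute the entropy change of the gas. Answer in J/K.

ΔS_gas = -46.1 J/K

Entropy is a state function, so ΔS_gas depends only on the end states.
For an isothermal ideal gas ΔS_gas = nR ln(P₁/P₂) = 2.69 × 8.314 × ln(407/3200) = -46.1 J/K.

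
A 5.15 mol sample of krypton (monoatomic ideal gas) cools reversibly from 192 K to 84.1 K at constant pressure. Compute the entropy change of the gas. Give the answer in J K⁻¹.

ΔS = -88.4 J/K

At constant pressure, ΔS = nC_p ln(T₂/T₁) with C_p = 5R/2 = 20.79 J mol⁻¹ K⁻¹.
ΔS = 5.15 × 20.79 × ln(84.1/192) = -88.4 J/K.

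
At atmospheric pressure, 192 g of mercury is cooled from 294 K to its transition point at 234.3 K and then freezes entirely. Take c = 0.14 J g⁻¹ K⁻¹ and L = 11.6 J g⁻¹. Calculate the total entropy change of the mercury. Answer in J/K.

ΔS = -15.6 J/K

Cooling step: ΔS₁ = m c ln(T_tr/T_i) = 192 × 0.14 × ln(234.3/294) = -6.101 J/K.
Phase change: ΔS₂ = −mL/T_tr = −192 × 11.6 / 234.3 = -9.506 J/K.
ΔS_total = (-6.101) + (-9.506) = -15.6 J/K.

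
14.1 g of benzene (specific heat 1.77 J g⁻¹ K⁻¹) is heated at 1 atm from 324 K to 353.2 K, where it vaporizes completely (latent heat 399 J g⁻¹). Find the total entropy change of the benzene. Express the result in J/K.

Warming step: ΔS₁ = m c ln(T_tr/T_i) = 14.1 × 1.77 × ln(353.2/324) = 2.154 J/K.
Phase change: ΔS₂ = +mL/T_tr = 14.1 × 399 / 353.2 = 15.93 J/K.
ΔS_total = (2.154) + (15.93) = 18.1 J/K.

ΔS = 18.1 J/K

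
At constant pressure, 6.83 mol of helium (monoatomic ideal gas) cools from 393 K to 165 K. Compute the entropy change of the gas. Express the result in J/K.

At constant pressure, ΔS = nC_p ln(T₂/T₁) with C_p = 5R/2 = 20.79 J mol⁻¹ K⁻¹.
ΔS = 6.83 × 20.79 × ln(165/393) = -123 J/K.

ΔS = -123 J/K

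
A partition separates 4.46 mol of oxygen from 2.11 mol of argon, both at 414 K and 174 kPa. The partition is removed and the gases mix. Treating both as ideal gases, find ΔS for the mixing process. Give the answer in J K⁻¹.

ΔS_mix = 34.3 J/K

Mole fractions: x_A = 4.46/6.57 = 0.679, x_B = 0.321.
ΔS_mix = −R(n_A ln x_A + n_B ln x_B) = −8.314 × (4.46 ln 0.679 + 2.11 ln 0.321) = 34.3 J/K.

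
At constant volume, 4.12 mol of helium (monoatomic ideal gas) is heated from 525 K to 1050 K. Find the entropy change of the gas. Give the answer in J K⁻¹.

ΔS = 35.6 J/K

At constant volume, ΔS = nC_V ln(T₂/T₁) with C_V = 3R/2 = 12.47 J mol⁻¹ K⁻¹.
ΔS = 4.12 × 12.47 × ln(1050/525) = 35.6 J/K.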